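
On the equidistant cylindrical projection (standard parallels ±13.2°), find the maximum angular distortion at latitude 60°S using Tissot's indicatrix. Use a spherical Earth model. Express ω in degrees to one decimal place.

In the equirectangular projection with standard parallel φ₀ = 13.2° (x = Rλ cos φ₀, y = Rφ), meridians are true-scale (h = 1) and the parallel scale is k = cos φ₀ / cos φ.
At 60°: h = 1.000, k = 1.947; principal scales a = 1.947, b = 1.000.
sin(ω/2) = (a − b)/(a + b) = 0.9472/2.947 = 0.3214, so ω = 2 arcsin(0.3214) ≈ 37.5°.

37.5°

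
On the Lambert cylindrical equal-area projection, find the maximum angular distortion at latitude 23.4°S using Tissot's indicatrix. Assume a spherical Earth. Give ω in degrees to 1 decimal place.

9.8°

The Lambert cylindrical equal-area projection is the cylindrical equal-area projection with its standard parallel at the equator (φ₀ = 0). A cylindrical equal-area projection with standard parallel φ₀ has meridian scale h = cos φ / cos φ₀ and parallel scale k = cos φ₀ / cos φ (so areas are preserved, h·k = 1).
At 23.4°: h = 0.9178, k = 1.090; principal scales a = 1.090, b = 0.9178.
sin(ω/2) = (a − b)/(a + b) = 0.1719/2.007 = 0.08562, so ω = 2 arcsin(0.08562) ≈ 9.8°.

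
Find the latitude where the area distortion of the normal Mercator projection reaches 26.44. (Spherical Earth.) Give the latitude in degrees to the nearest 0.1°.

Mercator areal scale is sec²φ.
sec²φ = 26.44  ⇒  cos²φ = 0.03782  ⇒  cos φ = 0.1945.
φ = arccos(0.1945) ≈ 78.8°.

78.8°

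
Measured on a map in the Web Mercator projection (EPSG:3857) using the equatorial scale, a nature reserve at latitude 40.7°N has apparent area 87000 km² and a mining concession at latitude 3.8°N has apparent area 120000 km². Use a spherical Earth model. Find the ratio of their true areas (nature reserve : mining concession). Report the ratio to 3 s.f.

0.419

Since Mercator area scale is 1/cos²φ, the true area equals the apparent area multiplied by cos²φ.
True area of nature reserve: 87000 × cos²(40.7°) = 87000 × 0.5748 = 50000 km².
True area of mining concession: 120000 × cos²(3.8°) = 120000 × 0.9956 = 119500 km².
Ratio = 50000 / 119500 ≈ 0.419.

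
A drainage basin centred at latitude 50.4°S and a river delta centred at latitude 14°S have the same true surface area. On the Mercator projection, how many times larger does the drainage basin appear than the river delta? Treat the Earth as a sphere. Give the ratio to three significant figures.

2.32

Mercator areal scale is sec²φ.
At 50.4°: sec²(50.4°) = 1/0.6374² = 2.461.
At 14°: sec²(14°) = 1/0.9703² = 1.062.
Ratio = 2.461/1.062 = cos²(14°)/cos²(50.4°) ≈ 2.32.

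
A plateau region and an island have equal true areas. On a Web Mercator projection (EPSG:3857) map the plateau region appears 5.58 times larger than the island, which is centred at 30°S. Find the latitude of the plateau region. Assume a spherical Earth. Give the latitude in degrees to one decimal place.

68.5°

On Mercator, (apparent₁)/(apparent₂) = sec²φ₁ / sec²φ₂ when true areas are equal.
cos²φ₂ / cos²φ₁ = 5.58  ⇒  cos φ₁ = cos 30° / √5.58 = 0.8660/2.362 = 0.3666.
φ₁ = arccos(0.3666) ≈ 68.5°.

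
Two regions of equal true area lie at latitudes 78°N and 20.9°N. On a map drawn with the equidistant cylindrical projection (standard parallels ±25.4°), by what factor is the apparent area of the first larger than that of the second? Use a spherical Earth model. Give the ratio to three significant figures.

4.49

The equidistant cylindrical projection with φ₀ = 25.4° has h = 1 (meridians true) and k = cos φ₀ / cos φ along parallels.
Areal scale at 78°: h·k = 1.000 × 4.345 = 4.345.
Areal scale at 20.9°: h·k = 1.000 × 0.9670 = 0.9670.
Ratio = 4.345/0.9670 ≈ 4.49.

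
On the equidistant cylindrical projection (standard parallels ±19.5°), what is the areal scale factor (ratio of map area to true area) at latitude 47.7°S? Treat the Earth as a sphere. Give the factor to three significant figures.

The equidistant cylindrical projection with φ₀ = 19.5° has h = 1 (meridians true) and k = cos φ₀ / cos φ along parallels.
Areal scale = h·k = 1 × cos φ₀ / cos φ; at 47.7°, h = 1.000, k = 1.401, so h·k = 1.401.

1.40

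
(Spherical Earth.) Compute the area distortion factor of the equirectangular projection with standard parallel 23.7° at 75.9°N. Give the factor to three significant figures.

In the equirectangular projection with standard parallel φ₀ = 23.7° (x = Rλ cos φ₀, y = Rφ), meridians are true-scale (h = 1) and the parallel scale is k = cos φ₀ / cos φ.
Areal scale = h·k = 1 × cos φ₀ / cos φ; at 75.9°, h = 1.000, k = 3.759, so h·k = 3.759.

3.76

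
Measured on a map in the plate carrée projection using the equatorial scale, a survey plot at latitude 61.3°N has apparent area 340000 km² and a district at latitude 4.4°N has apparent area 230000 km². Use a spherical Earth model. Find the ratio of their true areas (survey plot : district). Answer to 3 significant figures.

0.712

On the plate carrée, areal scale = h·k = 1 × sec φ, so true area = apparent × cos φ.
True area of survey plot: 340000 × cos(61.3°) = 340000 × 0.4802 = 163300 km².
True area of district: 230000 × cos(4.4°) = 230000 × 0.9971 = 229300 km².
Ratio = 163300 / 229300 ≈ 0.712.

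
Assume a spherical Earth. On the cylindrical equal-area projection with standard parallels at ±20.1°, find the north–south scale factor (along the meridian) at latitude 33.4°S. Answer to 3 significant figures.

Cylindrical equal-area (φ₀ = 20.1°): h = cos φ / cos 20.1° along meridians, k = cos 20.1° / cos φ along parallels; h·k = 1.
h = cos 33.4° / cos 20.1° = 0.8348/0.9391 = 0.8890.

0.889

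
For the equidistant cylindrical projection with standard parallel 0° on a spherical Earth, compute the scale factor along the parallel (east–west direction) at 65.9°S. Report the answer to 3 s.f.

In the plate carrée (x = Rλ, y = Rφ), meridians are true-scale (h = 1) and parallels are stretched by k = sec φ.
k = 1/cos 65.9° = 1/0.4083 = 2.449.

2.45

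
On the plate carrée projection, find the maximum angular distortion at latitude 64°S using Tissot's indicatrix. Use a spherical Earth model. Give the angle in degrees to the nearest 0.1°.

46.0°

For the equirectangular projection with φ₀ = 0 (plate carrée), h = 1 along meridians and k = sec φ along parallels.
At 64°: h = 1.000, k = 2.281; principal scales a = 2.281, b = 1.000.
sin(ω/2) = (a − b)/(a + b) = 1.281/3.281 = 0.3905, so ω = 2 arcsin(0.3905) ≈ 46.0°.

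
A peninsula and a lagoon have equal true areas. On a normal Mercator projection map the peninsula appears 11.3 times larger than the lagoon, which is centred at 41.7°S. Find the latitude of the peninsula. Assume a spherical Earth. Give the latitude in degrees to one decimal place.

77.2°

On Mercator, (apparent₁)/(apparent₂) = sec²φ₁ / sec²φ₂ when true areas are equal.
cos²φ₂ / cos²φ₁ = 11.3  ⇒  cos φ₁ = cos 41.7° / √11.3 = 0.7466/3.362 = 0.2221.
φ₁ = arccos(0.2221) ≈ 77.2°.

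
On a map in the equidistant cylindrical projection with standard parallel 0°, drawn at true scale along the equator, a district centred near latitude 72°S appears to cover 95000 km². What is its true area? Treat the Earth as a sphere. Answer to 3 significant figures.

For the equirectangular projection with φ₀ = 0 (plate carrée), h = 1 along meridians and k = sec φ along parallels.
Areal scale = h·k = 1 × sec φ; at 72°, h = 1.000, k = 3.236, so h·k = 3.236.
True area = apparent / (areal scale) = 95000 / 3.236 ≈ 29400 km².

29400 km²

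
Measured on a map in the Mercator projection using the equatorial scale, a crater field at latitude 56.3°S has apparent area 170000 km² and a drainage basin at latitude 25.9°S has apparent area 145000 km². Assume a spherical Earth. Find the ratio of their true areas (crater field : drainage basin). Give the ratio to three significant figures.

Mercator's areal exaggeration is sec²φ; hence true area = (apparent area) · cos²φ.
True area of crater field: 170000 × cos²(56.3°) = 170000 × 0.3079 = 52330 km².
True area of drainage basin: 145000 × cos²(25.9°) = 145000 × 0.8092 = 117300 km².
Ratio = 52330 / 117300 ≈ 0.446.

0.446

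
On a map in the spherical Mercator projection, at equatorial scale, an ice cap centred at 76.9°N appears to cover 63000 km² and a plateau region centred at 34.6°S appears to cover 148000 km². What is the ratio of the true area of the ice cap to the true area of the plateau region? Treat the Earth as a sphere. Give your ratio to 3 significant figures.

Since Mercator area scale is 1/cos²φ, the true area equals the apparent area multiplied by cos²φ.
True area of ice cap: 63000 × cos²(76.9°) = 63000 × 0.05137 = 3236 km².
True area of plateau region: 148000 × cos²(34.6°) = 148000 × 0.6776 = 100300 km².
Ratio = 3236 / 100300 ≈ 0.0323.

0.0323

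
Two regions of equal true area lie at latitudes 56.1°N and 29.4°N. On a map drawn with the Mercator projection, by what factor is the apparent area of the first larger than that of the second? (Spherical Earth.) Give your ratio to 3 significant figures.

2.44

On Mercator, area is exaggerated by sec²φ = 1/cos²φ.
At 56.1°: sec²(56.1°) = 1/0.5577² = 3.215.
At 29.4°: sec²(29.4°) = 1/0.8712² = 1.317.
Ratio = 3.215/1.317 = cos²(29.4°)/cos²(56.1°) ≈ 2.44.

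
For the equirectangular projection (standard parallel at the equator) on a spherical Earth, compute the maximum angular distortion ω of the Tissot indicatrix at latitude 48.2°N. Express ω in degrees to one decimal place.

23.1°

In the plate carrée (x = Rλ, y = Rφ), meridians are true-scale (h = 1) and parallels are stretched by k = sec φ.
At 48.2°: h = 1.000, k = 1.500; principal scales a = 1.500, b = 1.000.
sin(ω/2) = (a − b)/(a + b) = 0.5003/2.500 = 0.2001, so ω = 2 arcsin(0.2001) ≈ 23.1°.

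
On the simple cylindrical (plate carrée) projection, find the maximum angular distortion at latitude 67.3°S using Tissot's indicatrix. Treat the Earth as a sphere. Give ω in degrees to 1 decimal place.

Plate carrée maps x = Rλ, y = Rφ. The meridian scale is h = 1 and the parallel scale is k = 1/cos φ = sec φ.
At 67.3°: h = 1.000, k = 2.591; principal scales a = 2.591, b = 1.000.
sin(ω/2) = (a − b)/(a + b) = 1.591/3.591 = 0.4431, so ω = 2 arcsin(0.4431) ≈ 52.6°.

52.6°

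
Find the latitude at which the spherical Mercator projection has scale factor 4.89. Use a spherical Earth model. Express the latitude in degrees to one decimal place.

Mercator scale is k = sec φ = 1/cos φ.
1/cos φ = 4.89  ⇒  cos φ = 0.2045  ⇒  φ = arccos(0.2045) ≈ 78.2°.

78.2°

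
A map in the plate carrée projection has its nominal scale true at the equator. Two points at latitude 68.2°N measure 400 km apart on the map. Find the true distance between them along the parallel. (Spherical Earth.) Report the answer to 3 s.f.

For the equirectangular projection with φ₀ = 0 (plate carrée), h = 1 along meridians and k = sec φ along parallels.
Along the parallel at 68.2°, map distances are exaggerated by k = sec 68.2° = 2.693.
True distance = 400 / 2.693 = 400 × cos 68.2° ≈ 149 km.

149 km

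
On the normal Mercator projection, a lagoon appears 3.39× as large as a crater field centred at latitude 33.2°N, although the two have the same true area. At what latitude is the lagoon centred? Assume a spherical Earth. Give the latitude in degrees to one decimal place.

Mercator areal scale is sec²φ, so apparent-area ratio = sec²φ₁ / sec²φ₂ = cos²φ₂ / cos²φ₁.
cos²φ₂ / cos²φ₁ = 3.39  ⇒  cos φ₁ = cos 33.2° / √3.39 = 0.8368/1.841 = 0.4545.
φ₁ = arccos(0.4545) ≈ 63.0°.

63.0°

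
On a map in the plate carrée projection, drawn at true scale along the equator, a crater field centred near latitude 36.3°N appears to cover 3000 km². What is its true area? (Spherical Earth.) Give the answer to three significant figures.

2420 km²

For the equirectangular projection with φ₀ = 0 (plate carrée), h = 1 along meridians and k = sec φ along parallels.
Areal scale = h·k = 1 × sec φ; at 36.3°, h = 1.000, k = 1.241, so h·k = 1.241.
True area = apparent / (areal scale) = 3000 / 1.241 ≈ 2420 km².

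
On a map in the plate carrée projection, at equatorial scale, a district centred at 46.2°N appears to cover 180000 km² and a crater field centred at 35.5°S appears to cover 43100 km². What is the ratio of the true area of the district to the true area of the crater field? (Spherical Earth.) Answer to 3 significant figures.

3.55

Plate carrée has h = 1 and k = sec φ, giving areal scale sec φ; true area = (apparent area) · cos φ.
True area of district: 180000 × cos(46.2°) = 180000 × 0.6921 = 124600 km².
True area of crater field: 43100 × cos(35.5°) = 43100 × 0.8141 = 35090 km².
Ratio = 124600 / 35090 ≈ 3.55.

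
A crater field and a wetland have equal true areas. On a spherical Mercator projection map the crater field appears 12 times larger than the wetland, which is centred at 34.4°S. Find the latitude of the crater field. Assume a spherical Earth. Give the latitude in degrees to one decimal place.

76.2°

Mercator areal scale is sec²φ, so apparent-area ratio = sec²φ₁ / sec²φ₂ = cos²φ₂ / cos²φ₁.
cos²φ₂ / cos²φ₁ = 12  ⇒  cos φ₁ = cos 34.4° / √12 = 0.8251/3.464 = 0.2382.
φ₁ = arccos(0.2382) ≈ 76.2°.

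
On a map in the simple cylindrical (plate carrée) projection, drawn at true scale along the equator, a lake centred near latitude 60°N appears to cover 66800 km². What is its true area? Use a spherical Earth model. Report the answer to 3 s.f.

Plate carrée maps x = Rλ, y = Rφ. The meridian scale is h = 1 and the parallel scale is k = 1/cos φ = sec φ.
Areal scale = h·k = 1 × sec φ; at 60°, h = 1.000, k = 2.000, so h·k = 2.000.
True area = apparent / (areal scale) = 66800 / 2.000 ≈ 33400 km².

33400 km²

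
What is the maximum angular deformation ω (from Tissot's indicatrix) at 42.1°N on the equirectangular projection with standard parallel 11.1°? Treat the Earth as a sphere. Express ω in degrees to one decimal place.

16.0°

The equidistant cylindrical projection with φ₀ = 11.1° has h = 1 (meridians true) and k = cos φ₀ / cos φ along parallels.
At 42.1°: h = 1.000, k = 1.323; principal scales a = 1.323, b = 1.000.
sin(ω/2) = (a − b)/(a + b) = 0.3225/2.323 = 0.1389, so ω = 2 arcsin(0.1389) ≈ 16.0°.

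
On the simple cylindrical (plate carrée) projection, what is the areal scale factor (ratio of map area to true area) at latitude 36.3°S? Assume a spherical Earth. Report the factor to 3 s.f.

In the plate carrée (x = Rλ, y = Rφ), meridians are true-scale (h = 1) and parallels are stretched by k = sec φ.
Areal scale = h·k = 1 × sec φ; at 36.3°, h = 1.000, k = 1.241, so h·k = 1.241.

1.24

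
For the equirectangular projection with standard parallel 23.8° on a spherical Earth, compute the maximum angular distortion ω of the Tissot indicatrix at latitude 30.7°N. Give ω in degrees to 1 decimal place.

In the equirectangular projection with standard parallel φ₀ = 23.8° (x = Rλ cos φ₀, y = Rφ), meridians are true-scale (h = 1) and the parallel scale is k = cos φ₀ / cos φ.
At 30.7°: h = 1.000, k = 1.064; principal scales a = 1.064, b = 1.000.
sin(ω/2) = (a − b)/(a + b) = 0.06409/2.064 = 0.03105, so ω = 2 arcsin(0.03105) ≈ 3.6°.

3.6°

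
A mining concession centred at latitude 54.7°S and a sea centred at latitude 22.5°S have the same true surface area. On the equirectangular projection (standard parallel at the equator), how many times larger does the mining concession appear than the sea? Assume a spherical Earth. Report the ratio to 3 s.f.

Plate carrée maps x = Rλ, y = Rφ. The meridian scale is h = 1 and the parallel scale is k = 1/cos φ = sec φ.
Areal scale at 54.7°: h·k = 1.000 × 1.731 = 1.731.
Areal scale at 22.5°: h·k = 1.000 × 1.082 = 1.082.
Ratio = 1.731/1.082 ≈ 1.60.

1.60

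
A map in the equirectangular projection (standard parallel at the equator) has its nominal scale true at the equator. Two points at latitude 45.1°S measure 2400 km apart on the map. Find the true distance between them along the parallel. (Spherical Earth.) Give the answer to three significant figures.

For the equirectangular projection with φ₀ = 0 (plate carrée), h = 1 along meridians and k = sec φ along parallels.
Along the parallel at 45.1°, map distances are exaggerated by k = sec 45.1° = 1.417.
True distance = 2400 / 1.417 = 2400 × cos 45.1° ≈ 1690 km.

1690 km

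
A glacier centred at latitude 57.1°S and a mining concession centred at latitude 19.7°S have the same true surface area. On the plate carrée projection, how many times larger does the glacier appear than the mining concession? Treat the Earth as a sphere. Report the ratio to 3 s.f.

For the equirectangular projection with φ₀ = 0 (plate carrée), h = 1 along meridians and k = sec φ along parallels.
Areal scale at 57.1°: h·k = 1.000 × 1.841 = 1.841.
Areal scale at 19.7°: h·k = 1.000 × 1.062 = 1.062.
Ratio = 1.841/1.062 ≈ 1.73.

1.73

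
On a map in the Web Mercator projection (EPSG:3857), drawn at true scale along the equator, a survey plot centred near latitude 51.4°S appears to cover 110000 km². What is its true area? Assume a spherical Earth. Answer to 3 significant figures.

42800 km²

For Mercator, h = k = sec φ (a conformal cylindrical projection has a single point scale, 1/cos φ).
Areal scale = k² = sec²φ = 1/cos²(51.4°) = 1/0.6239² = 2.569.
True area = apparent / (areal scale) = 110000 / 2.569 ≈ 42800 km².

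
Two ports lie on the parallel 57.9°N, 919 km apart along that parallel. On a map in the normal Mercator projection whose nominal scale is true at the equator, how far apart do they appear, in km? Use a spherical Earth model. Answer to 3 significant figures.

1730 km

For Mercator, h = k = sec φ (a conformal cylindrical projection has a single point scale, 1/cos φ).
Along the parallel, k = sec 57.9° = 1/0.5314 = 1.882.
Map distance = 919 × 1.882 ≈ 1730 km.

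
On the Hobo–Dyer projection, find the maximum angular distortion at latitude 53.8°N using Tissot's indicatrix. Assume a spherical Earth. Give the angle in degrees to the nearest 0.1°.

33.3°

Hobo–Dyer is a cylindrical equal-area projection with standard parallels at ±37.5°. A cylindrical equal-area projection with standard parallel φ₀ has meridian scale h = cos φ / cos φ₀ and parallel scale k = cos φ₀ / cos φ (so areas are preserved, h·k = 1).
At 53.8°: h = 0.7444, k = 1.343; principal scales a = 1.343, b = 0.7444.
sin(ω/2) = (a − b)/(a + b) = 0.5988/2.088 = 0.2868, so ω = 2 arcsin(0.2868) ≈ 33.3°.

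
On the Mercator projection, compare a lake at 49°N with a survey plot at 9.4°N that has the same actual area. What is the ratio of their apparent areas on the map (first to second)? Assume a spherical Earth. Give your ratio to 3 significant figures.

2.26

On Mercator, area is exaggerated by sec²φ = 1/cos²φ.
At 49°: sec²(49°) = 1/0.6561² = 2.323.
At 9.4°: sec²(9.4°) = 1/0.9866² = 1.027.
Ratio = 2.323/1.027 = cos²(9.4°)/cos²(49°) ≈ 2.26.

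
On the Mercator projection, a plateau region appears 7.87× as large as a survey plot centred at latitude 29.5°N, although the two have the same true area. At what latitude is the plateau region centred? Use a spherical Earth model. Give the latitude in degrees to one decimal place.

On Mercator, (apparent₁)/(apparent₂) = sec²φ₁ / sec²φ₂ when true areas are equal.
cos²φ₂ / cos²φ₁ = 7.87  ⇒  cos φ₁ = cos 29.5° / √7.87 = 0.8704/2.805 = 0.3102.
φ₁ = arccos(0.3102) ≈ 71.9°.

71.9°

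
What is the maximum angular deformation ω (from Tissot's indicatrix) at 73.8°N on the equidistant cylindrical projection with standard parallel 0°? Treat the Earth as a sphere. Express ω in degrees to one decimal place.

For the equirectangular projection with φ₀ = 0 (plate carrée), h = 1 along meridians and k = sec φ along parallels.
At 73.8°: h = 1.000, k = 3.584; principal scales a = 3.584, b = 1.000.
sin(ω/2) = (a − b)/(a + b) = 2.584/4.584 = 0.5637, so ω = 2 arcsin(0.5637) ≈ 68.6°.

68.6°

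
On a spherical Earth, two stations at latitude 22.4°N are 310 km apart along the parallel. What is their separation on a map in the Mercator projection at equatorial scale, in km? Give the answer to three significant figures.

335 km

The Mercator projection is conformal; its linear scale factor is the same in every direction and equals sec φ = 1/cos φ.
Along the parallel, k = sec 22.4° = 1/0.9245 = 1.082.
Map distance = 310 × 1.082 ≈ 335 km.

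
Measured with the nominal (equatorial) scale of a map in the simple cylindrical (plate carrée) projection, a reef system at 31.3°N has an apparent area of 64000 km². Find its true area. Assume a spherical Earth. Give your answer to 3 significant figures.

For the equirectangular projection with φ₀ = 0 (plate carrée), h = 1 along meridians and k = sec φ along parallels.
Areal scale = h·k = 1 × sec φ; at 31.3°, h = 1.000, k = 1.170, so h·k = 1.170.
True area = apparent / (areal scale) = 64000 / 1.170 ≈ 54700 km².

54700 km²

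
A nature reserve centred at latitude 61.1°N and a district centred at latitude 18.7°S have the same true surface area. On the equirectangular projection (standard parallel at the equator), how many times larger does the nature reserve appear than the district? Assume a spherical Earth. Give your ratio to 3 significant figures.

In the plate carrée (x = Rλ, y = Rφ), meridians are true-scale (h = 1) and parallels are stretched by k = sec φ.
Areal scale at 61.1°: h·k = 1.000 × 2.069 = 2.069.
Areal scale at 18.7°: h·k = 1.000 × 1.056 = 1.056.
Ratio = 2.069/1.056 ≈ 1.96.

1.96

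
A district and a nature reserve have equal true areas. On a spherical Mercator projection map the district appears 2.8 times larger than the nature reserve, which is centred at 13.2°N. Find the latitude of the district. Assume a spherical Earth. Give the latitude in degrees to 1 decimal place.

54.4°

For equal true areas on Mercator, apparent areas scale as sec²φ, so the ratio is cos²φ₂ / cos²φ₁.
cos²φ₂ / cos²φ₁ = 2.8  ⇒  cos φ₁ = cos 13.2° / √2.8 = 0.9736/1.673 = 0.5818.
φ₁ = arccos(0.5818) ≈ 54.4°.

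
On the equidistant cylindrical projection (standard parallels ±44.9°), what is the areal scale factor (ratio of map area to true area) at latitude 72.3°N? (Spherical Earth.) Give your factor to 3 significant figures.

2.33

The equidistant cylindrical projection with φ₀ = 44.9° has h = 1 (meridians true) and k = cos φ₀ / cos φ along parallels.
Areal scale = h·k = 1 × cos φ₀ / cos φ; at 72.3°, h = 1.000, k = 2.330, so h·k = 2.330.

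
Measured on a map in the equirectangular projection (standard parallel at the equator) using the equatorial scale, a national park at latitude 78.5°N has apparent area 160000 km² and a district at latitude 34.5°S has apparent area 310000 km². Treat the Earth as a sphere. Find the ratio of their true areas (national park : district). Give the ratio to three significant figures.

0.125

Plate carrée has h = 1 and k = sec φ, giving areal scale sec φ; true area = (apparent area) · cos φ.
True area of national park: 160000 × cos(78.5°) = 160000 × 0.1994 = 31900 km².
True area of district: 310000 × cos(34.5°) = 310000 × 0.8241 = 255500 km².
Ratio = 31900 / 255500 ≈ 0.125.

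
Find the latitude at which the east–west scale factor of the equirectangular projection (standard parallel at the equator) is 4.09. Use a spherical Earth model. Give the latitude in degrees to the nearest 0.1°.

75.8°

Plate carrée: h = 1, k = sec φ along parallels.
sec φ = 4.09  ⇒  cos φ = 0.2445  ⇒  φ ≈ 75.8°.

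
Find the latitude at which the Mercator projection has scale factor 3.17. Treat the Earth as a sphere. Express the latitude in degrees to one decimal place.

71.6°

Mercator scale is k = sec φ = 1/cos φ.
1/cos φ = 3.17  ⇒  cos φ = 0.3155  ⇒  φ = arccos(0.3155) ≈ 71.6°.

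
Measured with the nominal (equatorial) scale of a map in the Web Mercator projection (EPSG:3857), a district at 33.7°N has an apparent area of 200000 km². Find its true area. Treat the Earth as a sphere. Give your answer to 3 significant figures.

138000 km²

For Mercator, h = k = sec φ (a conformal cylindrical projection has a single point scale, 1/cos φ).
Areal scale = k² = sec²φ = 1/cos²(33.7°) = 1/0.8320² = 1.445.
True area = apparent / (areal scale) = 200000 / 1.445 ≈ 138000 km².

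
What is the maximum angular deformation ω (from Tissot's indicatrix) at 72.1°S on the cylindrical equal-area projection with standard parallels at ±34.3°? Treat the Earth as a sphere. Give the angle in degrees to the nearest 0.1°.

Cylindrical equal-area (φ₀ = 34.3°): h = cos φ / cos 34.3° along meridians, k = cos 34.3° / cos φ along parallels; h·k = 1.
At 72.1°: h = 0.3721, k = 2.688; principal scales a = 2.688, b = 0.3721.
sin(ω/2) = (a − b)/(a + b) = 2.316/3.060 = 0.7568, so ω = 2 arcsin(0.7568) ≈ 98.4°.

98.4°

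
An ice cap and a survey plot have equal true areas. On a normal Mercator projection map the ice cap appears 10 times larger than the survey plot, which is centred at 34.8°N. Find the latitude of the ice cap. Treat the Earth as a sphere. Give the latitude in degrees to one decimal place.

On Mercator, (apparent₁)/(apparent₂) = sec²φ₁ / sec²φ₂ when true areas are equal.
cos²φ₂ / cos²φ₁ = 10  ⇒  cos φ₁ = cos 34.8° / √10 = 0.8211/3.162 = 0.2597.
φ₁ = arccos(0.2597) ≈ 74.9°.

74.9°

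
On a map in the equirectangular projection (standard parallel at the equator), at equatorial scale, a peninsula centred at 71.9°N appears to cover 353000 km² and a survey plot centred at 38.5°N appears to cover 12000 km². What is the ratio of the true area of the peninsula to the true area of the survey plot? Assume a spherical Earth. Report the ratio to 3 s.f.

On the plate carrée, areal scale = h·k = 1 × sec φ, so true area = apparent × cos φ.
True area of peninsula: 353000 × cos(71.9°) = 353000 × 0.3107 = 109700 km².
True area of survey plot: 12000 × cos(38.5°) = 12000 × 0.7826 = 9391 km².
Ratio = 109700 / 9391 ≈ 11.7.

11.7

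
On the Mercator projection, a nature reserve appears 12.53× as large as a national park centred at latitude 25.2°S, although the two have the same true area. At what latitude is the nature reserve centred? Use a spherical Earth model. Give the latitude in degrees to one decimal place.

For equal true areas on Mercator, apparent areas scale as sec²φ, so the ratio is cos²φ₂ / cos²φ₁.
cos²φ₂ / cos²φ₁ = 12.53  ⇒  cos φ₁ = cos 25.2° / √12.53 = 0.9048/3.540 = 0.2556.
φ₁ = arccos(0.2556) ≈ 75.2°.

75.2°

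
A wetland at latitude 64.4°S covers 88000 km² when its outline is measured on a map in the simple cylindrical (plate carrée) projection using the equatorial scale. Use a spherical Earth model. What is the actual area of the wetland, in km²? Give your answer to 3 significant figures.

Plate carrée maps x = Rλ, y = Rφ. The meridian scale is h = 1 and the parallel scale is k = 1/cos φ = sec φ.
Areal scale = h·k = 1 × sec φ; at 64.4°, h = 1.000, k = 2.314, so h·k = 2.314.
True area = apparent / (areal scale) = 88000 / 2.314 ≈ 38000 km².

38000 km²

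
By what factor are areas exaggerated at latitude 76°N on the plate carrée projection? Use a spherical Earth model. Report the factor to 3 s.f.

4.13

In the plate carrée (x = Rλ, y = Rφ), meridians are true-scale (h = 1) and parallels are stretched by k = sec φ.
Areal scale = h·k = 1 × sec φ; at 76°, h = 1.000, k = 4.134, so h·k = 4.134.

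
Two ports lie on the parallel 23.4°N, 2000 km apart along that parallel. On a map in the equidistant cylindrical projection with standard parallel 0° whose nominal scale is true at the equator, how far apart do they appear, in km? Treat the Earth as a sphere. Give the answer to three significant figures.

2180 km

Plate carrée maps x = Rλ, y = Rφ. The meridian scale is h = 1 and the parallel scale is k = 1/cos φ = sec φ.
Along the parallel, k = sec 23.4° = 1/0.9178 = 1.090.
Map distance = 2000 × 1.090 ≈ 2180 km.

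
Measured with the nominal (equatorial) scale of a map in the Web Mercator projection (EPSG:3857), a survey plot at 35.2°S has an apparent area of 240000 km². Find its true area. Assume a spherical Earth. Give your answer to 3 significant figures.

Mercator is conformal, so the point scale is isotropic: h = k = sec φ = 1/cos φ.
Areal scale = k² = sec²φ = 1/cos²(35.2°) = 1/0.8171² = 1.498.
True area = apparent / (areal scale) = 240000 / 1.498 ≈ 160000 km².

160000 km²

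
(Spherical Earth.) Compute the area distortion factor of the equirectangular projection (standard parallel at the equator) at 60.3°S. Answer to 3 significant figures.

2.02

For the equirectangular projection with φ₀ = 0 (plate carrée), h = 1 along meridians and k = sec φ along parallels.
Areal scale = h·k = 1 × sec φ; at 60.3°, h = 1.000, k = 2.018, so h·k = 2.018.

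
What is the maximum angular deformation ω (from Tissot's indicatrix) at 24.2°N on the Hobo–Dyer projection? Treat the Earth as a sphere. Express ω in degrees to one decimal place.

15.9°

Hobo–Dyer is a cylindrical equal-area projection with standard parallels at ±37.5°. For cylindrical equal-area with standard parallel φ₀, h = cos φ / cos φ₀ and k = cos φ₀ / cos φ, so h·k = 1.
At 24.2°: h = 1.150, k = 0.8698; principal scales a = 1.150, b = 0.8698.
sin(ω/2) = (a − b)/(a + b) = 0.2799/2.019 = 0.1386, so ω = 2 arcsin(0.1386) ≈ 15.9°.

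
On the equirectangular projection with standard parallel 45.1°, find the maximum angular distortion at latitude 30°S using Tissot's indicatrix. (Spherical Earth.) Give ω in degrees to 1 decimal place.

With standard parallel φ₀ = 45.1°, the equirectangular projection gives x = Rλ cos φ₀, y = Rφ, so h = 1 and k = cos 45.1° / cos φ.
At 30°: h = 1.000, k = 0.8151; principal scales a = 1.000, b = 0.8151.
sin(ω/2) = (a − b)/(a + b) = 0.1849/1.815 = 0.1019, so ω = 2 arcsin(0.1019) ≈ 11.7°.

11.7°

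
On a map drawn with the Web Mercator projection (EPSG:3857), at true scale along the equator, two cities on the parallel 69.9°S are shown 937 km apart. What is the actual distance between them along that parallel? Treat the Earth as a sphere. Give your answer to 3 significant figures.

322 km

For Mercator, h = k = sec φ (a conformal cylindrical projection has a single point scale, 1/cos φ).
Along the parallel at 69.9°, map distances are exaggerated by k = sec 69.9° = 2.910.
True distance = 937 / 2.910 = 937 × cos 69.9° ≈ 322 km.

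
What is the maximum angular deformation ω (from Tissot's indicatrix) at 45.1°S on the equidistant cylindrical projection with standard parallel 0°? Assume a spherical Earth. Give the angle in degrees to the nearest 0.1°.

In the plate carrée (x = Rλ, y = Rφ), meridians are true-scale (h = 1) and parallels are stretched by k = sec φ.
At 45.1°: h = 1.000, k = 1.417; principal scales a = 1.417, b = 1.000.
sin(ω/2) = (a − b)/(a + b) = 0.4167/2.417 = 0.1724, so ω = 2 arcsin(0.1724) ≈ 19.9°.

19.9°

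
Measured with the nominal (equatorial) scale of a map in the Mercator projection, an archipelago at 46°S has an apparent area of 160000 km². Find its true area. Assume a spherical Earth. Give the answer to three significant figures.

77200 km²

For Mercator, h = k = sec φ (a conformal cylindrical projection has a single point scale, 1/cos φ).
Areal scale = k² = sec²φ = 1/cos²(46°) = 1/0.6947² = 2.072.
True area = apparent / (areal scale) = 160000 / 2.072 ≈ 77200 km².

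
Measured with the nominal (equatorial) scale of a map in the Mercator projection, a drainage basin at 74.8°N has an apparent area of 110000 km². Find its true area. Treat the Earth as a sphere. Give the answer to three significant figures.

Mercator is conformal, so the point scale is isotropic: h = k = sec φ = 1/cos φ.
Areal scale = k² = sec²φ = 1/cos²(74.8°) = 1/0.2622² = 14.55.
True area = apparent / (areal scale) = 110000 / 14.55 ≈ 7560 km².

7560 km²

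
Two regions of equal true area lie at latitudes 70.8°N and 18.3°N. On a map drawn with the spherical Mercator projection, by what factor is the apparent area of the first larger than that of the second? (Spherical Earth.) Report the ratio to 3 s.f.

Mercator areal scale is sec²φ.
At 70.8°: sec²(70.8°) = 1/0.3289² = 9.246.
At 18.3°: sec²(18.3°) = 1/0.9494² = 1.109.
Ratio = 9.246/1.109 = cos²(18.3°)/cos²(70.8°) ≈ 8.33.

8.33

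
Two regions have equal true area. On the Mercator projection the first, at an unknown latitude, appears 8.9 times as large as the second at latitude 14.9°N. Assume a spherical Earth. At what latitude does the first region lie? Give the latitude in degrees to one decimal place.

On Mercator, (apparent₁)/(apparent₂) = sec²φ₁ / sec²φ₂ when true areas are equal.
cos²φ₂ / cos²φ₁ = 8.9  ⇒  cos φ₁ = cos 14.9° / √8.9 = 0.9664/2.983 = 0.3239.
φ₁ = arccos(0.3239) ≈ 71.1°.

71.1°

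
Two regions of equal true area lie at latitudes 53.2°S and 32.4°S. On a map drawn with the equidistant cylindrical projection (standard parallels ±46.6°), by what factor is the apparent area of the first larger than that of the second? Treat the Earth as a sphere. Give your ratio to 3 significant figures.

1.41

With standard parallel φ₀ = 46.6°, the equirectangular projection gives x = Rλ cos φ₀, y = Rφ, so h = 1 and k = cos 46.6° / cos φ.
Areal scale at 53.2°: h·k = 1.000 × 1.147 = 1.147.
Areal scale at 32.4°: h·k = 1.000 × 0.8138 = 0.8138.
Ratio = 1.147/0.8138 ≈ 1.41.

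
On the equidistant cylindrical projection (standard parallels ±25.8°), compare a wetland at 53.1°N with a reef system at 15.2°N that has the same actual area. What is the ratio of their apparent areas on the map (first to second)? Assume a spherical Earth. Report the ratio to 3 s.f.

In the equirectangular projection with standard parallel φ₀ = 25.8° (x = Rλ cos φ₀, y = Rφ), meridians are true-scale (h = 1) and the parallel scale is k = cos φ₀ / cos φ.
Areal scale at 53.1°: h·k = 1.000 × 1.499 = 1.499.
Areal scale at 15.2°: h·k = 1.000 × 0.9330 = 0.9330.
Ratio = 1.499/0.9330 ≈ 1.61.

1.61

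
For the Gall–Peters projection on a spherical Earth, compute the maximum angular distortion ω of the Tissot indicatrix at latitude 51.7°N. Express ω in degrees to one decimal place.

15.1°

The Gall–Peters projection is cylindrical equal-area with φ₀ = 45°. Cylindrical equal-area (φ₀ = 45°): h = cos φ / cos 45° along meridians, k = cos 45° / cos φ along parallels; h·k = 1.
At 51.7°: h = 0.8765, k = 1.141; principal scales a = 1.141, b = 0.8765.
sin(ω/2) = (a − b)/(a + b) = 0.2644/2.017 = 0.1311, so ω = 2 arcsin(0.1311) ≈ 15.1°.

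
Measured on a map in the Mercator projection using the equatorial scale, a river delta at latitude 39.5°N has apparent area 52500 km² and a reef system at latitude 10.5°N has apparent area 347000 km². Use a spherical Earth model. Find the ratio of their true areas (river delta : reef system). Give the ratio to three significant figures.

Since Mercator area scale is 1/cos²φ, the true area equals the apparent area multiplied by cos²φ.
True area of river delta: 52500 × cos²(39.5°) = 52500 × 0.5954 = 31260 km².
True area of reef system: 347000 × cos²(10.5°) = 347000 × 0.9668 = 335500 km².
Ratio = 31260 / 335500 ≈ 0.0932.

0.0932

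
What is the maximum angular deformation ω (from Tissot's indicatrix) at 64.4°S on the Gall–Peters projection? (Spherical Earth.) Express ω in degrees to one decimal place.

54.3°

The Gall–Peters projection is cylindrical equal-area with φ₀ = 45°. For cylindrical equal-area with standard parallel φ₀, h = cos φ / cos φ₀ and k = cos φ₀ / cos φ, so h·k = 1.
At 64.4°: h = 0.6111, k = 1.636; principal scales a = 1.636, b = 0.6111.
sin(ω/2) = (a − b)/(a + b) = 1.025/2.248 = 0.4562, so ω = 2 arcsin(0.4562) ≈ 54.3°.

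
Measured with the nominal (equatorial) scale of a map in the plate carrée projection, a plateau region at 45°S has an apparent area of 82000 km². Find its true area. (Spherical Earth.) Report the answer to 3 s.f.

In the plate carrée (x = Rλ, y = Rφ), meridians are true-scale (h = 1) and parallels are stretched by k = sec φ.
Areal scale = h·k = 1 × sec φ; at 45°, h = 1.000, k = 1.414, so h·k = 1.414.
True area = apparent / (areal scale) = 82000 / 1.414 ≈ 58000 km².

58000 km²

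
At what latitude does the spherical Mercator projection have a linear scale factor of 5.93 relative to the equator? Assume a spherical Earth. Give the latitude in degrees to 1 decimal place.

Mercator scale is k = sec φ = 1/cos φ.
1/cos φ = 5.93  ⇒  cos φ = 0.1686  ⇒  φ = arccos(0.1686) ≈ 80.3°.

80.3°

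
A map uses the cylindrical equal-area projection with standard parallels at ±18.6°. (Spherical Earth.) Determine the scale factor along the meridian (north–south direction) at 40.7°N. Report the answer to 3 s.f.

A cylindrical equal-area projection with standard parallel φ₀ has meridian scale h = cos φ / cos φ₀ and parallel scale k = cos φ₀ / cos φ (so areas are preserved, h·k = 1).
h = cos 40.7° / cos 18.6° = 0.7581/0.9478 = 0.7999.

0.800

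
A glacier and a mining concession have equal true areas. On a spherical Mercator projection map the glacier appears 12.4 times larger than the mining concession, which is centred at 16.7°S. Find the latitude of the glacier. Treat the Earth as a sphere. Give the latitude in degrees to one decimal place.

74.2°

For equal true areas on Mercator, apparent areas scale as sec²φ, so the ratio is cos²φ₂ / cos²φ₁.
cos²φ₂ / cos²φ₁ = 12.4  ⇒  cos φ₁ = cos 16.7° / √12.4 = 0.9578/3.521 = 0.2720.
φ₁ = arccos(0.2720) ≈ 74.2°.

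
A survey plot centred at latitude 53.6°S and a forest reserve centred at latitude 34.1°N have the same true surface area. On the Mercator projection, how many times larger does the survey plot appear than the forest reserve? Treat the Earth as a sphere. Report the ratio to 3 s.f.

1.95

Mercator areal scale is sec²φ.
At 53.6°: sec²(53.6°) = 1/0.5934² = 2.840.
At 34.1°: sec²(34.1°) = 1/0.8281² = 1.458.
Ratio = 2.840/1.458 = cos²(34.1°)/cos²(53.6°) ≈ 1.95.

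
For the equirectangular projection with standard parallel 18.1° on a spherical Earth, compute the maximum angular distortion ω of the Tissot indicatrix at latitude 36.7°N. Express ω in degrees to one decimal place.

The equidistant cylindrical projection with φ₀ = 18.1° has h = 1 (meridians true) and k = cos φ₀ / cos φ along parallels.
At 36.7°: h = 1.000, k = 1.186; principal scales a = 1.186, b = 1.000.
sin(ω/2) = (a − b)/(a + b) = 0.1855/2.186 = 0.08488, so ω = 2 arcsin(0.08488) ≈ 9.7°.

9.7°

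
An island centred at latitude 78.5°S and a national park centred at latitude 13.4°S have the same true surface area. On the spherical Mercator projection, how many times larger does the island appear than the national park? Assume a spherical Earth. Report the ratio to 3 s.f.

23.8

Mercator areal scale is sec²φ.
At 78.5°: sec²(78.5°) = 1/0.1994² = 25.16.
At 13.4°: sec²(13.4°) = 1/0.9728² = 1.057.
Ratio = 25.16/1.057 = cos²(13.4°)/cos²(78.5°) ≈ 23.8.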